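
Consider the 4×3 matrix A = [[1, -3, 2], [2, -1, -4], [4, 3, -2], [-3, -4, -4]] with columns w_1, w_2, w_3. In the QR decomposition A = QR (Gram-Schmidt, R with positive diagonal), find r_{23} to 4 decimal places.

w_1 = (1, 2, 4, -3); ‖w_1‖ = 5.4772, so e_1 = (0.1826, 0.3651, 0.7303, -0.5477).
e_1·w_2 = 0.1826·(-3) + 0.3651·(-1) + 0.7303·3 + (-0.5477)·(-4) = 3.4689.
u_2 = w_2 − 3.4689·e_1 = (-3.6333, -2.2667, 0.4667, -2.1000).
‖u_2‖ = 4.7924, so e_2 = (-0.7582, -0.4730, 0.0974, -0.4382).
r_{23} = e_2·w_3 = 1.9336.

r_{23} = 1.9336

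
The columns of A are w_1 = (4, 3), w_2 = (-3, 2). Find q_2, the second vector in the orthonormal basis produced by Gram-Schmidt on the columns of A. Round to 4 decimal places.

w_1 = (4, 3); ‖w_1‖ = 5.0000, so q_1 = (0.8000, 0.6000).
q_1·w_2 = 0.8000·(-3) + 0.6000·2 = -1.2000.
u_2 = w_2 + 1.2000·q_1 = (-2.0400, 2.7200).
‖u_2‖ = 3.4000, so q_2 = (-0.6000, 0.8000).

q_2 = (-0.6000, 0.8000)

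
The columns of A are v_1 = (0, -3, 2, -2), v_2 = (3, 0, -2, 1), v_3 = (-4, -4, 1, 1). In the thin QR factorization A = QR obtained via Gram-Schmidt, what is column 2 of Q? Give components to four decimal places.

q_1 = v_1/‖v_1‖ = (0, -3, 2, -2)/4.1231 = (0.0000, -0.7276, 0.4851, -0.4851).
r_{12} = q_1·v_2 = -1.4552.
u_2 = v_2 + 1.4552·q_1 = (3.0000, -1.0588, -1.2941, 0.2941).
‖u_2‖ = 3.4471, so q_2 = (0.8703, -0.3072, -0.3754, 0.0853).

q_2 = (0.8703, -0.3072, -0.3754, 0.0853)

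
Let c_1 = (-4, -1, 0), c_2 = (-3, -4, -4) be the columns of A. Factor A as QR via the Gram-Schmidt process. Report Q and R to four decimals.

Q = [[-0.9701, 0.1501], [-0.2425, -0.6006], [0.0000, -0.7854]], R = [[4.1231, 3.8806], [0.0000, 5.0932]]

c_1 = (-4, -1, 0); ‖c_1‖ = 4.1231, so e_1 = (-0.9701, -0.2425, 0.0000).
e_1·c_2 = (-0.9701)·(-3) + (-0.2425)·(-4) + 0.0000·(-4) = 3.8806.
u_2 = c_2 − 3.8806·e_1 = (0.7647, -3.0588, -4.0000).
‖u_2‖ = 5.0932, so e_2 = (0.1501, -0.6006, -0.7854).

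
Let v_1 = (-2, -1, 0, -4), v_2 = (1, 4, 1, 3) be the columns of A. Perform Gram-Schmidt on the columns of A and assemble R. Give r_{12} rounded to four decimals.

q_1 = v_1/‖v_1‖ = (-2, -1, 0, -4)/4.5826 = (-0.4364, -0.2182, 0.0000, -0.8729).
r_{12} = q_1·v_2 = -3.9279.

r_{12} = -3.9279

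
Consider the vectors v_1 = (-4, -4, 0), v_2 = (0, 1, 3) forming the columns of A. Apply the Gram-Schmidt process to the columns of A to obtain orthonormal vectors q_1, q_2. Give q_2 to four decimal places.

v_1 = (-4, -4, 0); ‖v_1‖ = 5.6569, so q_1 = (-0.7071, -0.7071, 0.0000).
q_1·v_2 = (-0.7071)·0 + (-0.7071)·1 + 0.0000·3 = -0.7071.
u_2 = v_2 + 0.7071·q_1 = (-0.5000, 0.5000, 3.0000).
‖u_2‖ = 3.0822, so q_2 = (-0.1622, 0.1622, 0.9733).

q_2 = (-0.1622, 0.1622, 0.9733)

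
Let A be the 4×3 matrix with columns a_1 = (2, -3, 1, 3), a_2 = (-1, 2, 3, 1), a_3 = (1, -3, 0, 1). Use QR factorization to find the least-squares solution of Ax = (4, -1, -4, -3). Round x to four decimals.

x = (0.7900, -1.9843, -1.7241)

e_1 = a_1/‖a_1‖ = (2, -3, 1, 3)/4.7958 = (0.4170, -0.6255, 0.2085, 0.6255).
r_{12} = e_1·a_2 = -0.4170.
u_2 = a_2 + 0.4170·e_1 = (-0.8261, 1.7391, 3.0870, 1.2609).
‖u_2‖ = 3.8505, so e_2 = (-0.2145, 0.4517, 0.8017, 0.3275).
r_{13} = e_1·a_3 = 2.9192; r_{23} = e_2·a_3 = -1.2421.
u_3 = a_3 − 2.9192·e_1 + 1.2421·e_2 = (-0.4839, -0.6129, 0.3871, -0.4194).
‖u_3‖ = 0.9672, so e_3 = (-0.5003, -0.6337, 0.4002, -0.4336).
Qᵀb = (-0.4170, -5.4991, -1.6676).
Back-substitute: x_3 = -1.6676/0.9672 = -1.7241.
x_2 = (-5.4991 + 1.2421·(-1.7241))/3.8505 = -1.9843.
x_1 = (-0.4170 + 0.4170·(-1.9843) − 2.9192·(-1.7241))/4.7958 = 0.7900.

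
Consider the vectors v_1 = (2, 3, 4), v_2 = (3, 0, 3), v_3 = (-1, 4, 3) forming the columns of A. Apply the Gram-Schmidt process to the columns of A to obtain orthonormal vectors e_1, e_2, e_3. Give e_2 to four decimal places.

e_2 = (0.6730, -0.7126, 0.1980)

e_1 = v_1/‖v_1‖ = (2, 3, 4)/5.3852 = (0.3714, 0.5571, 0.7428).
r_{12} = e_1·v_2 = 3.3425.
u_2 = v_2 − 3.3425·e_1 = (1.7586, -1.8621, 0.5172).
‖u_2‖ = 2.6130, so e_2 = (0.6730, -0.7126, 0.1980).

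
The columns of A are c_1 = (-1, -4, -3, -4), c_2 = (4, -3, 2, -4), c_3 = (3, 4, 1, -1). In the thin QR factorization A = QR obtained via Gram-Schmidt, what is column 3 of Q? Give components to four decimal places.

e_3 = (0.2498, 0.7310, -0.3960, -0.4965)

e_1 = c_1/‖c_1‖ = (-1, -4, -3, -4)/6.4807 = (-0.1543, -0.6172, -0.4629, -0.6172).
r_{12} = e_1·c_2 = 2.7775.
u_2 = c_2 − 2.7775·e_1 = (4.4286, -1.2857, 3.2857, -2.2857).
‖u_2‖ = 6.1062, so e_2 = (0.7253, -0.2106, 0.5381, -0.3743).
r_{13} = e_1·c_3 = -2.7775; r_{23} = e_2·c_3 = 2.2460.
u_3 = c_3 + 2.7775·e_1 − 2.2460·e_2 = (0.9425, 2.7586, -1.4943, -1.8736).
‖u_3‖ = 3.7738, so e_3 = (0.2498, 0.7310, -0.3960, -0.4965).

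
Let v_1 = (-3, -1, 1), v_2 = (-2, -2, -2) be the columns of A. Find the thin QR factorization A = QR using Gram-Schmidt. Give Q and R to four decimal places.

Q = [[-0.9045, -0.1231], [-0.3015, -0.4924], [0.3015, -0.8616]], R = [[3.3166, 1.8091], [0.0000, 2.9542]]

q_1 = v_1/‖v_1‖ = (-3, -1, 1)/3.3166 = (-0.9045, -0.3015, 0.3015).
r_{12} = q_1·v_2 = 1.8091.
u_2 = v_2 − 1.8091·q_1 = (-0.3636, -1.4545, -2.5455).
‖u_2‖ = 2.9542, so q_2 = (-0.1231, -0.4924, -0.8616).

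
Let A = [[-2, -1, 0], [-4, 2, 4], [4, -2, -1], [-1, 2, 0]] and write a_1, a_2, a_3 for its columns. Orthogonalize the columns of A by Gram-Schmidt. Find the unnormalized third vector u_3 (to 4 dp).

u_3 = (-0.6667, 1.7778, 1.2222, -0.8889)

a_1 = (-2, -4, 4, -1); ‖a_1‖ = 6.0828, so q_1 = (-0.3288, -0.6576, 0.6576, -0.1644).
q_1·a_2 = (-0.3288)·(-1) + (-0.6576)·2 + 0.6576·(-2) + (-0.1644)·2 = -2.6304.
u_2 = a_2 + 2.6304·q_1 = (-1.8649, 0.2703, -0.2703, 1.5676).
‖u_2‖ = 2.4660, so q_2 = (-0.7562, 0.1096, -0.1096, 0.6357).
q_1·a_3 = (-0.3288)·0 + (-0.6576)·4 + 0.6576·(-1) + (-0.1644)·0 = -3.2880; q_2·a_3 = (-0.7562)·0 + 0.1096·4 + (-0.1096)·(-1) + 0.6357·0 = 0.5480.
u_3 = a_3 + 3.2880·q_1 − 0.5480·q_2 = (-0.6667, 1.7778, 1.2222, -0.8889).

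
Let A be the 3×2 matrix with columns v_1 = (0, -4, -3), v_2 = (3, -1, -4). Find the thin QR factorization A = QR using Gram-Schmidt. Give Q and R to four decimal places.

q_1 = v_1/‖v_1‖ = (0, -4, -3)/5.0000 = (0.0000, -0.8000, -0.6000).
r_{12} = q_1·v_2 = 3.2000.
u_2 = v_2 − 3.2000·q_1 = (3.0000, 1.5600, -2.0800).
‖u_2‖ = 3.9699, so q_2 = (0.7557, 0.3930, -0.5239).

Q = [[0.0000, 0.7557], [-0.8000, 0.3930], [-0.6000, -0.5239]], R = [[5.0000, 3.2000], [0.0000, 3.9699]]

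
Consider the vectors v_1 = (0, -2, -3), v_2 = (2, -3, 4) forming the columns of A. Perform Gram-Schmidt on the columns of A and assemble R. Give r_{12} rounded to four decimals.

e_1 = v_1/‖v_1‖ = (0, -2, -3)/3.6056 = (0.0000, -0.5547, -0.8321).
r_{12} = e_1·v_2 = -1.6641.

r_{12} = -1.6641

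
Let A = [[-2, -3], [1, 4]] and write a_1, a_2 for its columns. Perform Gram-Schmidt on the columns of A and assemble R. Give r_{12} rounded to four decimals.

a_1 = (-2, 1); ‖a_1‖ = 2.2361, so e_1 = (-0.8944, 0.4472).
r_{12} = e_1·a_2 = 4.4721.

r_{12} = 4.4721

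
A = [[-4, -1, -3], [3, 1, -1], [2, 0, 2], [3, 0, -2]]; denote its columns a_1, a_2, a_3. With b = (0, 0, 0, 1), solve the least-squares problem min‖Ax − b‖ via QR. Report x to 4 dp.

e_1 = a_1/‖a_1‖ = (-4, 3, 2, 3)/6.1644 = (-0.6489, 0.4867, 0.3244, 0.4867).
r_{12} = e_1·a_2 = 1.1355.
u_2 = a_2 − 1.1355·e_1 = (-0.2632, 0.4474, -0.3684, -0.5526).
‖u_2‖ = 0.8429, so e_2 = (-0.3122, 0.5307, -0.4371, -0.6556).
r_{13} = e_1·a_3 = 1.1355; r_{23} = e_2·a_3 = 0.8429.
u_3 = a_3 − 1.1355·e_1 − 0.8429·e_2 = (-2.0000, -2.0000, 2.0000, -2.0000).
‖u_3‖ = 4.0000, so e_3 = (-0.5000, -0.5000, 0.5000, -0.5000).
Qᵀb = (0.4867, -0.6556, -0.5000).
Back-substitute: x_3 = -0.5000/4.0000 = -0.1250.
x_2 = (-0.6556 − 0.8429·(-0.1250))/0.8429 = -0.6528.
x_1 = (0.4867 − 1.1355·(-0.6528) − 1.1355·(-0.1250))/6.1644 = 0.2222.

x = (0.2222, -0.6528, -0.1250)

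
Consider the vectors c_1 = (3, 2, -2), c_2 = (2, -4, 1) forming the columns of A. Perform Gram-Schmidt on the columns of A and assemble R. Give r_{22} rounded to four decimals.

c_1 = (3, 2, -2); ‖c_1‖ = 4.1231, so e_1 = (0.7276, 0.4851, -0.4851).
e_1·c_2 = 0.7276·2 + 0.4851·(-4) + (-0.4851)·1 = -0.9701.
u_2 = c_2 + 0.9701·e_1 = (2.7059, -3.5294, 0.5294).
r_{22} = ‖u_2‖ = 4.4787.

r_{22} = 4.4787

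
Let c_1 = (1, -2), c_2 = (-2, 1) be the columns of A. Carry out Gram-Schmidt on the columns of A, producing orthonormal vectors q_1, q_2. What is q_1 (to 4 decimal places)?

q_1 = (0.4472, -0.8944)

c_1 = (1, -2); ‖c_1‖ = 2.2361, so q_1 = (0.4472, -0.8944).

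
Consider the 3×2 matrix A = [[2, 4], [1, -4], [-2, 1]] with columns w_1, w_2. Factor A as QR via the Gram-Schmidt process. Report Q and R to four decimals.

w_1 = (2, 1, -2); ‖w_1‖ = 3.0000, so q_1 = (0.6667, 0.3333, -0.6667).
q_1·w_2 = 0.6667·4 + 0.3333·(-4) + (-0.6667)·1 = 0.6667.
u_2 = w_2 − 0.6667·q_1 = (3.5556, -4.2222, 1.4444).
‖u_2‖ = 5.7057, so q_2 = (0.6232, -0.7400, 0.2532).

Q = [[0.6667, 0.6232], [0.3333, -0.7400], [-0.6667, 0.2532]], R = [[3.0000, 0.6667], [0.0000, 5.7057]]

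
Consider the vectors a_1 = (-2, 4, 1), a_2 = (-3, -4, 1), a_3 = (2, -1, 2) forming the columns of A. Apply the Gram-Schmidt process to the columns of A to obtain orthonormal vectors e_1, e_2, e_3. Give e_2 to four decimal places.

e_1 = a_1/‖a_1‖ = (-2, 4, 1)/4.5826 = (-0.4364, 0.8729, 0.2182).
r_{12} = e_1·a_2 = -1.9640.
u_2 = a_2 + 1.9640·e_1 = (-3.8571, -2.2857, 1.4286).
‖u_2‖ = 4.7056, so e_2 = (-0.8197, -0.4857, 0.3036).

e_2 = (-0.8197, -0.4857, 0.3036)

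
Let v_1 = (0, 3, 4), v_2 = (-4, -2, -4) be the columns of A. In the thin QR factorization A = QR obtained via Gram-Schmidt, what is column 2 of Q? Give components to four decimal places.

v_1 = (0, 3, 4); ‖v_1‖ = 5.0000, so q_1 = (0.0000, 0.6000, 0.8000).
q_1·v_2 = 0.0000·(-4) + 0.6000·(-2) + 0.8000·(-4) = -4.4000.
u_2 = v_2 + 4.4000·q_1 = (-4.0000, 0.6400, -0.4800).
‖u_2‖ = 4.0792, so q_2 = (-0.9806, 0.1569, -0.1177).

q_2 = (-0.9806, 0.1569, -0.1177)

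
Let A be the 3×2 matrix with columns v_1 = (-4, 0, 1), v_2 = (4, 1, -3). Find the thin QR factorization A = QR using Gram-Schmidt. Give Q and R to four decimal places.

v_1 = (-4, 0, 1); ‖v_1‖ = 4.1231, so e_1 = (-0.9701, 0.0000, 0.2425).
e_1·v_2 = (-0.9701)·4 + 0.0000·1 + 0.2425·(-3) = -4.6082.
u_2 = v_2 + 4.6082·e_1 = (-0.4706, 1.0000, -1.8824).
‖u_2‖ = 2.1828, so e_2 = (-0.2156, 0.4581, -0.8623).

Q = [[-0.9701, -0.2156], [0.0000, 0.4581], [0.2425, -0.8623]], R = [[4.1231, -4.6082], [0.0000, 2.1828]]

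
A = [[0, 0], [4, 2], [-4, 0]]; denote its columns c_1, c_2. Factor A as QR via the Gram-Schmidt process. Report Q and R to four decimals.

Q = [[0.0000, 0.0000], [0.7071, 0.7071], [-0.7071, 0.7071]], R = [[5.6569, 1.4142], [0.0000, 1.4142]]

e_1 = c_1/‖c_1‖ = (0, 4, -4)/5.6569 = (0.0000, 0.7071, -0.7071).
r_{12} = e_1·c_2 = 1.4142.
u_2 = c_2 − 1.4142·e_1 = (0.0000, 1.0000, 1.0000).
‖u_2‖ = 1.4142, so e_2 = (0.0000, 0.7071, 0.7071).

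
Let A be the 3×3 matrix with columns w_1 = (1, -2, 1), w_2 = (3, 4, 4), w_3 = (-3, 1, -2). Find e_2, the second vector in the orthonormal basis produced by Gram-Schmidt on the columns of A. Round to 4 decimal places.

w_1 = (1, -2, 1); ‖w_1‖ = 2.4495, so e_1 = (0.4082, -0.8165, 0.4082).
e_1·w_2 = 0.4082·3 + (-0.8165)·4 + 0.4082·4 = -0.4082.
u_2 = w_2 + 0.4082·e_1 = (3.1667, 3.6667, 4.1667).
‖u_2‖ = 6.3901, so e_2 = (0.4956, 0.5738, 0.6521).

e_2 = (0.4956, 0.5738, 0.6521)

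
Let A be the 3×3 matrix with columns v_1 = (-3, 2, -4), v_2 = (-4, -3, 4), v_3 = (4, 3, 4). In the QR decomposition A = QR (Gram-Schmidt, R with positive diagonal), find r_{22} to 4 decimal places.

e_1 = v_1/‖v_1‖ = (-3, 2, -4)/5.3852 = (-0.5571, 0.3714, -0.7428).
r_{12} = e_1·v_2 = -1.8570.
u_2 = v_2 + 1.8570·e_1 = (-5.0345, -2.3103, 2.6207).
r_{22} = ‖u_2‖ = 6.1279.

r_{22} = 6.1279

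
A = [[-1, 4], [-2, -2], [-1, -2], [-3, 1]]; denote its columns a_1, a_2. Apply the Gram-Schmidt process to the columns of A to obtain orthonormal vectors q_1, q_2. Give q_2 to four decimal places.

q_2 = (0.7877, -0.4272, -0.4139, 0.1602)

q_1 = a_1/‖a_1‖ = (-1, -2, -1, -3)/3.8730 = (-0.2582, -0.5164, -0.2582, -0.7746).
r_{12} = q_1·a_2 = -0.2582.
u_2 = a_2 + 0.2582·q_1 = (3.9333, -2.1333, -2.0667, 0.8000).
‖u_2‖ = 4.9933, so q_2 = (0.7877, -0.4272, -0.4139, 0.1602).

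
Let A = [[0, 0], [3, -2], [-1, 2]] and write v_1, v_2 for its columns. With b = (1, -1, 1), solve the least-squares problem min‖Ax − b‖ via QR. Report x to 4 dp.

q_1 = v_1/‖v_1‖ = (0, 3, -1)/3.1623 = (0.0000, 0.9487, -0.3162).
r_{12} = q_1·v_2 = -2.5298.
u_2 = v_2 + 2.5298·q_1 = (0.0000, 0.4000, 1.2000).
‖u_2‖ = 1.2649, so q_2 = (0.0000, 0.3162, 0.9487).
Qᵀb = (-1.2649, 0.6325).
Back-substitute: x_2 = 0.6325/1.2649 = 0.5000.
x_1 = (-1.2649 + 2.5298·0.5000)/3.1623 = 0.0000.

x = (0.0000, 0.5000)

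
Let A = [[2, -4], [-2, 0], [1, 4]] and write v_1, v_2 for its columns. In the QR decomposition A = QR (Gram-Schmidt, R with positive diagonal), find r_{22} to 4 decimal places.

r_{22} = 5.4975

v_1 = (2, -2, 1); ‖v_1‖ = 3.0000, so e_1 = (0.6667, -0.6667, 0.3333).
e_1·v_2 = 0.6667·(-4) + (-0.6667)·0 + 0.3333·4 = -1.3333.
u_2 = v_2 + 1.3333·e_1 = (-3.1111, -0.8889, 4.4444).
r_{22} = ‖u_2‖ = 5.4975.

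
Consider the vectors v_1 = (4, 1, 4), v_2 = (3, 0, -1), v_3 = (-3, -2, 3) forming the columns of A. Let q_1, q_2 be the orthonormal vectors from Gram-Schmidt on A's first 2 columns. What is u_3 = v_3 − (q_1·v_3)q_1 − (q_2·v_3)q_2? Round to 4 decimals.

v_1 = (4, 1, 4); ‖v_1‖ = 5.7446, so q_1 = (0.6963, 0.1741, 0.6963).
q_1·v_2 = 0.6963·3 + 0.1741·0 + 0.6963·(-1) = 1.3926.
u_2 = v_2 − 1.3926·q_1 = (2.0303, -0.2424, -1.9697).
‖u_2‖ = 2.8391, so q_2 = (0.7151, -0.0854, -0.6938).
q_1·v_3 = 0.6963·(-3) + 0.1741·(-2) + 0.6963·3 = -0.3482; q_2·v_3 = 0.7151·(-3) + (-0.0854)·(-2) + (-0.6938)·3 = -4.0559.
u_3 = v_3 + 0.3482·q_1 + 4.0559·q_2 = (0.1429, -2.2857, 0.4286).

u_3 = (0.1429, -2.2857, 0.4286)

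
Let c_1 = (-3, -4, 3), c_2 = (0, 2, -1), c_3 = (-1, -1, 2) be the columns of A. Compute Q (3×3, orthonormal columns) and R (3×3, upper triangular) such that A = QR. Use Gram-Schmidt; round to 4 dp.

Q = [[-0.5145, -0.8085, 0.2857], [-0.6860, 0.5880, 0.4286], [0.5145, -0.0245, 0.8571]], R = [[5.8310, -1.8865, 2.2295], [0.0000, 1.2005, 0.1715], [0.0000, 0.0000, 1.0000]]

c_1 = (-3, -4, 3); ‖c_1‖ = 5.8310, so q_1 = (-0.5145, -0.6860, 0.5145).
q_1·c_2 = (-0.5145)·0 + (-0.6860)·2 + 0.5145·(-1) = -1.8865.
u_2 = c_2 + 1.8865·q_1 = (-0.9706, 0.7059, -0.0294).
‖u_2‖ = 1.2005, so q_2 = (-0.8085, 0.5880, -0.0245).
q_1·c_3 = (-0.5145)·(-1) + (-0.6860)·(-1) + 0.5145·2 = 2.2295; q_2·c_3 = (-0.8085)·(-1) + 0.5880·(-1) + (-0.0245)·2 = 0.1715.
u_3 = c_3 − 2.2295·q_1 − 0.1715·q_2 = (0.2857, 0.4286, 0.8571).
‖u_3‖ = 1.0000, so q_3 = (0.2857, 0.4286, 0.8571).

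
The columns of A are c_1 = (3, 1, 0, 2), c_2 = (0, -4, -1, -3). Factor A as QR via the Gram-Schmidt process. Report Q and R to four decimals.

e_1 = c_1/‖c_1‖ = (3, 1, 0, 2)/3.7417 = (0.8018, 0.2673, 0.0000, 0.5345).
r_{12} = e_1·c_2 = -2.6726.
u_2 = c_2 + 2.6726·e_1 = (2.1429, -3.2857, -1.0000, -1.5714).
‖u_2‖ = 4.3425, so e_2 = (0.4935, -0.7566, -0.2303, -0.3619).

Q = [[0.8018, 0.4935], [0.2673, -0.7566], [0.0000, -0.2303], [0.5345, -0.3619]], R = [[3.7417, -2.6726], [0.0000, 4.3425]]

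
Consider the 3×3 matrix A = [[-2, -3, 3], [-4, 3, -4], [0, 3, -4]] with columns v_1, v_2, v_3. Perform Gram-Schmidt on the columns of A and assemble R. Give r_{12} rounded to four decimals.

r_{12} = -1.3416

v_1 = (-2, -4, 0); ‖v_1‖ = 4.4721, so q_1 = (-0.4472, -0.8944, 0.0000).
r_{12} = q_1·v_2 = -1.3416.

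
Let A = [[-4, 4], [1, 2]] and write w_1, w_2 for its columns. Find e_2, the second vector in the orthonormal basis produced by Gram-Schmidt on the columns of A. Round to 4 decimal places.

e_1 = w_1/‖w_1‖ = (-4, 1)/4.1231 = (-0.9701, 0.2425).
r_{12} = e_1·w_2 = -3.3955.
u_2 = w_2 + 3.3955·e_1 = (0.7059, 2.8235).
‖u_2‖ = 2.9104, so e_2 = (0.2425, 0.9701).

e_2 = (0.2425, 0.9701)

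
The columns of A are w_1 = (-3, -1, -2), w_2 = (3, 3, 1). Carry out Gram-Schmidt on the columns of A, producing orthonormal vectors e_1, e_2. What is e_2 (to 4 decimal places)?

e_2 = (0.0000, 0.8944, -0.4472)

w_1 = (-3, -1, -2); ‖w_1‖ = 3.7417, so e_1 = (-0.8018, -0.2673, -0.5345).
e_1·w_2 = (-0.8018)·3 + (-0.2673)·3 + (-0.5345)·1 = -3.7417.
u_2 = w_2 + 3.7417·e_1 = (0.0000, 2.0000, -1.0000).
‖u_2‖ = 2.2361, so e_2 = (0.0000, 0.8944, -0.4472).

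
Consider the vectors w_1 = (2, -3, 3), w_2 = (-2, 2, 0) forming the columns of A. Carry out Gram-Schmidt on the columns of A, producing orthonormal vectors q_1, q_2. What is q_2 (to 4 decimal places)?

q_2 = (-0.5869, 0.3424, 0.7337)

q_1 = w_1/‖w_1‖ = (2, -3, 3)/4.6904 = (0.4264, -0.6396, 0.6396).
r_{12} = q_1·w_2 = -2.1320.
u_2 = w_2 + 2.1320·q_1 = (-1.0909, 0.6364, 1.3636).
‖u_2‖ = 1.8586, so q_2 = (-0.5869, 0.3424, 0.7337).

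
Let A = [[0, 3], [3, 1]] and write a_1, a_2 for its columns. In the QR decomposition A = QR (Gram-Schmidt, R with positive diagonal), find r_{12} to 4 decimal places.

r_{12} = 1.0000

a_1 = (0, 3); ‖a_1‖ = 3.0000, so e_1 = (0.0000, 1.0000).
r_{12} = e_1·a_2 = 1.0000.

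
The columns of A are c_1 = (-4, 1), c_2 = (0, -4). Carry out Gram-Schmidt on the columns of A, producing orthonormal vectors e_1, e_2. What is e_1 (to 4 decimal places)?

e_1 = (-0.9701, 0.2425)

e_1 = c_1/‖c_1‖ = (-4, 1)/4.1231 = (-0.9701, 0.2425).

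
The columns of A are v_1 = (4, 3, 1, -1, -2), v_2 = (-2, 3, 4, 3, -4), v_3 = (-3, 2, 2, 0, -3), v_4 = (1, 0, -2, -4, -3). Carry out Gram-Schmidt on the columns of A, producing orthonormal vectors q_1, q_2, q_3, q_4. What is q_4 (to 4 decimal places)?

q_1 = v_1/‖v_1‖ = (4, 3, 1, -1, -2)/5.5678 = (0.7184, 0.5388, 0.1796, -0.1796, -0.3592).
r_{12} = q_1·v_2 = 1.7961.
u_2 = v_2 − 1.7961·q_1 = (-3.2903, 2.0323, 3.6774, 3.3226, -3.3548).
‖u_2‖ = 7.1256, so q_2 = (-0.4618, 0.2852, 0.5161, 0.4663, -0.4708).
r_{13} = q_1·v_3 = 0.3592; r_{23} = q_2·v_3 = 4.4003.
u_3 = v_3 − 0.3592·q_1 − 4.4003·q_2 = (-1.2262, 0.5515, -0.3355, -1.9873, -0.7992).
‖u_3‖ = 2.5511, so q_3 = (-0.4806, 0.2162, -0.1315, -0.7790, -0.3133).
r_{14} = q_1·v_4 = 2.1553; r_{24} = q_2·v_4 = -1.9466; r_{34} = q_3·v_4 = 3.8381.
u_4 = v_4 − 2.1553·q_1 + 1.9466·q_2 − 3.8381·q_3 = (0.3975, -1.4358, -0.8778, 0.2847, -1.9399).
‖u_4‖ = 2.6142, so q_4 = (0.1521, -0.5492, -0.3358, 0.1089, -0.7420).

q_4 = (0.1521, -0.5492, -0.3358, 0.1089, -0.7420)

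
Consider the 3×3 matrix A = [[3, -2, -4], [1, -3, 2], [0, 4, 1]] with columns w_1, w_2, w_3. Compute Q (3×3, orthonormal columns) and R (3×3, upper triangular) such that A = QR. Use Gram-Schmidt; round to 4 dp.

w_1 = (3, 1, 0); ‖w_1‖ = 3.1623, so e_1 = (0.9487, 0.3162, 0.0000).
e_1·w_2 = 0.9487·(-2) + 0.3162·(-3) + 0.0000·4 = -2.8460.
u_2 = w_2 + 2.8460·e_1 = (0.7000, -2.1000, 4.0000).
‖u_2‖ = 4.5717, so e_2 = (0.1531, -0.4594, 0.8750).
e_1·w_3 = 0.9487·(-4) + 0.3162·2 + 0.0000·1 = -3.1623; e_2·w_3 = 0.1531·(-4) + (-0.4594)·2 + 0.8750·1 = -0.6562.
u_3 = w_3 + 3.1623·e_1 + 0.6562·e_2 = (-0.8995, 2.6986, 1.5742).
‖u_3‖ = 3.2511, so e_3 = (-0.2767, 0.8301, 0.4842).

Q = [[0.9487, 0.1531, -0.2767], [0.3162, -0.4594, 0.8301], [0.0000, 0.8750, 0.4842]], R = [[3.1623, -2.8460, -3.1623], [0.0000, 4.5717, -0.6562], [0.0000, 0.0000, 3.2511]]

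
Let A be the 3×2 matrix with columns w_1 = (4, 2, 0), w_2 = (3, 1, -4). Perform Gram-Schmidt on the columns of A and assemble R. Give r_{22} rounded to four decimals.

w_1 = (4, 2, 0); ‖w_1‖ = 4.4721, so q_1 = (0.8944, 0.4472, 0.0000).
q_1·w_2 = 0.8944·3 + 0.4472·1 + 0.0000·(-4) = 3.1305.
u_2 = w_2 − 3.1305·q_1 = (0.2000, -0.4000, -4.0000).
r_{22} = ‖u_2‖ = 4.0249.

r_{22} = 4.0249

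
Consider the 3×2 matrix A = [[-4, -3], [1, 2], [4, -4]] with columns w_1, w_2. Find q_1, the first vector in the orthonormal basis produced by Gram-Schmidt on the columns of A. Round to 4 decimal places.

q_1 = (-0.6963, 0.1741, 0.6963)

w_1 = (-4, 1, 4); ‖w_1‖ = 5.7446, so q_1 = (-0.6963, 0.1741, 0.6963).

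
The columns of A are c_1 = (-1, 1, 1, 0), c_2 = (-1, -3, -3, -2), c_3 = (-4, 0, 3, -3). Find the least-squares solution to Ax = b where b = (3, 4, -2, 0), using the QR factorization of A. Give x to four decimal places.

c_1 = (-1, 1, 1, 0); ‖c_1‖ = 1.7321, so q_1 = (-0.5774, 0.5774, 0.5774, 0.0000).
q_1·c_2 = (-0.5774)·(-1) + 0.5774·(-3) + 0.5774·(-3) + 0.0000·(-2) = -2.8868.
u_2 = c_2 + 2.8868·q_1 = (-2.6667, -1.3333, -1.3333, -2.0000).
‖u_2‖ = 3.8297, so q_2 = (-0.6963, -0.3482, -0.3482, -0.5222).
q_1·c_3 = (-0.5774)·(-4) + 0.5774·0 + 0.5774·3 + 0.0000·(-3) = 4.0415; q_2·c_3 = (-0.6963)·(-4) + (-0.3482)·0 + (-0.3482)·3 + (-0.5222)·(-3) = 3.3075.
u_3 = c_3 − 4.0415·q_1 − 3.3075·q_2 = (0.6364, -1.1818, 1.8182, -1.2727).
‖u_3‖ = 2.5937, so q_3 = (0.2453, -0.4556, 0.7010, -0.4907).
Qᵀb = (-0.5774, -2.7852, -2.4885).
Back-substitute: x_3 = -2.4885/2.5937 = -0.9595.
x_2 = (-2.7852 − 3.3075·(-0.9595))/3.8297 = 0.1014.
x_1 = (-0.5774 + 2.8868·0.1014 − 4.0415·(-0.9595))/1.7321 = 2.0743.

x = (2.0743, 0.1014, -0.9595)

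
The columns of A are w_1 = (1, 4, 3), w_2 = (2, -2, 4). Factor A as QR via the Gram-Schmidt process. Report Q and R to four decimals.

w_1 = (1, 4, 3); ‖w_1‖ = 5.0990, so q_1 = (0.1961, 0.7845, 0.5883).
q_1·w_2 = 0.1961·2 + 0.7845·(-2) + 0.5883·4 = 1.1767.
u_2 = w_2 − 1.1767·q_1 = (1.7692, -2.9231, 3.3077).
‖u_2‖ = 4.7556, so q_2 = (0.3720, -0.6147, 0.6955).

Q = [[0.1961, 0.3720], [0.7845, -0.6147], [0.5883, 0.6955]], R = [[5.0990, 1.1767], [0.0000, 4.7556]]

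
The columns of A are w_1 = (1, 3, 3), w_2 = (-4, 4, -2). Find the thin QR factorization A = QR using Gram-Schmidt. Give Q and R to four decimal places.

w_1 = (1, 3, 3); ‖w_1‖ = 4.3589, so e_1 = (0.2294, 0.6882, 0.6882).
e_1·w_2 = 0.2294·(-4) + 0.6882·4 + 0.6882·(-2) = 0.4588.
u_2 = w_2 − 0.4588·e_1 = (-4.1053, 3.6842, -2.3158).
‖u_2‖ = 5.9824, so e_2 = (-0.6862, 0.6158, -0.3871).

Q = [[0.2294, -0.6862], [0.6882, 0.6158], [0.6882, -0.3871]], R = [[4.3589, 0.4588], [0.0000, 5.9824]]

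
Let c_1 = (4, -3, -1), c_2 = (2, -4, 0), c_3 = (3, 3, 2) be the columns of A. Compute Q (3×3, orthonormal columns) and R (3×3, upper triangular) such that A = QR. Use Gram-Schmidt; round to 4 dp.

Q = [[0.7845, -0.5013, 0.3651], [-0.5883, -0.7877, 0.1826], [-0.1961, 0.3581, 0.9129]], R = [[5.0990, 3.9223, 0.1961], [0.0000, 2.1483, -3.1509], [0.0000, 0.0000, 3.4689]]

c_1 = (4, -3, -1); ‖c_1‖ = 5.0990, so e_1 = (0.7845, -0.5883, -0.1961).
e_1·c_2 = 0.7845·2 + (-0.5883)·(-4) + (-0.1961)·0 = 3.9223.
u_2 = c_2 − 3.9223·e_1 = (-1.0769, -1.6923, 0.7692).
‖u_2‖ = 2.1483, so e_2 = (-0.5013, -0.7877, 0.3581).
e_1·c_3 = 0.7845·3 + (-0.5883)·3 + (-0.1961)·2 = 0.1961; e_2·c_3 = (-0.5013)·3 + (-0.7877)·3 + 0.3581·2 = -3.1509.
u_3 = c_3 − 0.1961·e_1 + 3.1509·e_2 = (1.2667, 0.6333, 3.1667).
‖u_3‖ = 3.4689, so e_3 = (0.3651, 0.1826, 0.9129).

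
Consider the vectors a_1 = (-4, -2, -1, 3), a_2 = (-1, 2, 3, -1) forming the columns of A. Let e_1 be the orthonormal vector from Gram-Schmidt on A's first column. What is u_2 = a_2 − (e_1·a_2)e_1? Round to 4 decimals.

a_1 = (-4, -2, -1, 3); ‖a_1‖ = 5.4772, so e_1 = (-0.7303, -0.3651, -0.1826, 0.5477).
e_1·a_2 = (-0.7303)·(-1) + (-0.3651)·2 + (-0.1826)·3 + 0.5477·(-1) = -1.0954.
u_2 = a_2 + 1.0954·e_1 = (-1.8000, 1.6000, 2.8000, -0.4000).

u_2 = (-1.8000, 1.6000, 2.8000, -0.4000)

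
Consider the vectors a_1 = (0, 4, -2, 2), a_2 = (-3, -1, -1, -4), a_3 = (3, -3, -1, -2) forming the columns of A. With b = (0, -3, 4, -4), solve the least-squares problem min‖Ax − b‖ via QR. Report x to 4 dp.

x = (-1.2339, 0.1210, -0.2016)

a_1 = (0, 4, -2, 2); ‖a_1‖ = 4.8990, so q_1 = (0.0000, 0.8165, -0.4082, 0.4082).
q_1·a_2 = 0.0000·(-3) + 0.8165·(-1) + (-0.4082)·(-1) + 0.4082·(-4) = -2.0412.
u_2 = a_2 + 2.0412·q_1 = (-3.0000, 0.6667, -1.8333, -3.1667).
‖u_2‖ = 4.7784, so q_2 = (-0.6278, 0.1395, -0.3837, -0.6627).
q_1·a_3 = 0.0000·3 + 0.8165·(-3) + (-0.4082)·(-1) + 0.4082·(-2) = -2.8577; q_2·a_3 = (-0.6278)·3 + 0.1395·(-3) + (-0.3837)·(-1) + (-0.6627)·(-2) = -0.5929.
u_3 = a_3 + 2.8577·q_1 + 0.5929·q_2 = (2.6277, -0.5839, -2.3942, -1.2263).
‖u_3‖ = 3.8055, so q_3 = (0.6905, -0.1534, -0.6291, -0.3222).
Qᵀb = (-5.7155, 0.6976, -0.7672).
Back-substitute: x_3 = -0.7672/3.8055 = -0.2016.
x_2 = (0.6976 + 0.5929·(-0.2016))/4.7784 = 0.1210.
x_1 = (-5.7155 + 2.0412·0.1210 + 2.8577·(-0.2016))/4.8990 = -1.2339.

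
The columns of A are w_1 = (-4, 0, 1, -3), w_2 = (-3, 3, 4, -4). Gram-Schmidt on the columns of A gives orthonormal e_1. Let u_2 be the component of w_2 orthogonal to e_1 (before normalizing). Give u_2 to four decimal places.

w_1 = (-4, 0, 1, -3); ‖w_1‖ = 5.0990, so e_1 = (-0.7845, 0.0000, 0.1961, -0.5883).
e_1·w_2 = (-0.7845)·(-3) + 0.0000·3 + 0.1961·4 + (-0.5883)·(-4) = 5.4913.
u_2 = w_2 − 5.4913·e_1 = (1.3077, 3.0000, 2.9231, -0.7692).

u_2 = (1.3077, 3.0000, 2.9231, -0.7692)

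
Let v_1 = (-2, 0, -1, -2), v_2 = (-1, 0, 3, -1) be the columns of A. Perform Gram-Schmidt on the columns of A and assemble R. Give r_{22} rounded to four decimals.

r_{22} = 3.2998

v_1 = (-2, 0, -1, -2); ‖v_1‖ = 3.0000, so e_1 = (-0.6667, 0.0000, -0.3333, -0.6667).
e_1·v_2 = (-0.6667)·(-1) + 0.0000·0 + (-0.3333)·3 + (-0.6667)·(-1) = 0.3333.
u_2 = v_2 − 0.3333·e_1 = (-0.7778, 0.0000, 3.1111, -0.7778).
r_{22} = ‖u_2‖ = 3.2998.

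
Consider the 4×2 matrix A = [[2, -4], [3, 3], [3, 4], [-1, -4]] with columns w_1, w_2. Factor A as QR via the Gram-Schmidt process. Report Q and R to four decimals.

Q = [[0.4170, -0.8218], [0.6255, 0.1174], [0.6255, 0.2674], [-0.2085, -0.4892]], R = [[4.7958, 3.5447], [0.0000, 6.6659]]

q_1 = w_1/‖w_1‖ = (2, 3, 3, -1)/4.7958 = (0.4170, 0.6255, 0.6255, -0.2085).
r_{12} = q_1·w_2 = 3.5447.
u_2 = w_2 − 3.5447·q_1 = (-5.4783, 0.7826, 1.7826, -3.2609).
‖u_2‖ = 6.6659, so q_2 = (-0.8218, 0.1174, 0.2674, -0.4892).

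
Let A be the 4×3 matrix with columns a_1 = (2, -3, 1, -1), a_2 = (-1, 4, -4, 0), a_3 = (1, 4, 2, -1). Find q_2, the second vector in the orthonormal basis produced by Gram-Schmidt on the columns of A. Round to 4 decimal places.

a_1 = (2, -3, 1, -1); ‖a_1‖ = 3.8730, so q_1 = (0.5164, -0.7746, 0.2582, -0.2582).
q_1·a_2 = 0.5164·(-1) + (-0.7746)·4 + 0.2582·(-4) + (-0.2582)·0 = -4.6476.
u_2 = a_2 + 4.6476·q_1 = (1.4000, 0.4000, -2.8000, -1.2000).
‖u_2‖ = 3.3764, so q_2 = (0.4146, 0.1185, -0.8293, -0.3554).

q_2 = (0.4146, 0.1185, -0.8293, -0.3554)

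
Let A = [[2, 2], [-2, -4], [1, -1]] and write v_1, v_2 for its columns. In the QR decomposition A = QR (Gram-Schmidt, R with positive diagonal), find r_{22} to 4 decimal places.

q_1 = v_1/‖v_1‖ = (2, -2, 1)/3.0000 = (0.6667, -0.6667, 0.3333).
r_{12} = q_1·v_2 = 3.6667.
u_2 = v_2 − 3.6667·q_1 = (-0.4444, -1.5556, -2.2222).
r_{22} = ‖u_2‖ = 2.7487.

r_{22} = 2.7487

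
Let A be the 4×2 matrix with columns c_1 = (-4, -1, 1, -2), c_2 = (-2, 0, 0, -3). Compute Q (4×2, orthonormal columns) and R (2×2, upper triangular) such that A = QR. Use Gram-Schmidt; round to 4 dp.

Q = [[-0.8528, 0.2697], [-0.2132, 0.3146], [0.2132, -0.3146], [-0.4264, -0.8540]], R = [[4.6904, 2.9848], [0.0000, 2.0226]]

c_1 = (-4, -1, 1, -2); ‖c_1‖ = 4.6904, so q_1 = (-0.8528, -0.2132, 0.2132, -0.4264).
q_1·c_2 = (-0.8528)·(-2) + (-0.2132)·0 + 0.2132·0 + (-0.4264)·(-3) = 2.9848.
u_2 = c_2 − 2.9848·q_1 = (0.5455, 0.6364, -0.6364, -1.7273).
‖u_2‖ = 2.0226, so q_2 = (0.2697, 0.3146, -0.3146, -0.8540).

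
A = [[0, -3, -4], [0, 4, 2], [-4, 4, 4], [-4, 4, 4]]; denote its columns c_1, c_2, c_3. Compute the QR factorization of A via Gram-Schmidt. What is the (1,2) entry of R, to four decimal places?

r_{12} = -5.6569

e_1 = c_1/‖c_1‖ = (0, 0, -4, -4)/5.6569 = (0.0000, 0.0000, -0.7071, -0.7071).
r_{12} = e_1·c_2 = -5.6569.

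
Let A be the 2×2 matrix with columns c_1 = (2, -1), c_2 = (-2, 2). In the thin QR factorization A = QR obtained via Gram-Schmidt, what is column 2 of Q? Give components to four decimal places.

e_1 = c_1/‖c_1‖ = (2, -1)/2.2361 = (0.8944, -0.4472).
r_{12} = e_1·c_2 = -2.6833.
u_2 = c_2 + 2.6833·e_1 = (0.4000, 0.8000).
‖u_2‖ = 0.8944, so e_2 = (0.4472, 0.8944).

e_2 = (0.4472, 0.8944)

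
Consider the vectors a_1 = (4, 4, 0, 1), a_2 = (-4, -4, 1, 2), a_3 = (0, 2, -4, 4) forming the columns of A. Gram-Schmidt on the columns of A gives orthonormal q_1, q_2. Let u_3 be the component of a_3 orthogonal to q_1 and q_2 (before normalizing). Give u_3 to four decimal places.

u_3 = (-1.1963, 0.8037, -4.7103, 1.5701)

q_1 = a_1/‖a_1‖ = (4, 4, 0, 1)/5.7446 = (0.6963, 0.6963, 0.0000, 0.1741).
r_{12} = q_1·a_2 = -5.2223.
u_2 = a_2 + 5.2223·q_1 = (-0.3636, -0.3636, 1.0000, 2.9091).
‖u_2‖ = 3.1189, so q_2 = (-0.1166, -0.1166, 0.3206, 0.9327).
r_{13} = q_1·a_3 = 2.0889; r_{23} = q_2·a_3 = 2.2153.
u_3 = a_3 − 2.0889·q_1 − 2.2153·q_2 = (-1.1963, 0.8037, -4.7103, 1.5701).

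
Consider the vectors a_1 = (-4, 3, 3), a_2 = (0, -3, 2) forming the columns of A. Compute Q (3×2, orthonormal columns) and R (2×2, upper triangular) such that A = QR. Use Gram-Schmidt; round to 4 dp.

a_1 = (-4, 3, 3); ‖a_1‖ = 5.8310, so e_1 = (-0.6860, 0.5145, 0.5145).
e_1·a_2 = (-0.6860)·0 + 0.5145·(-3) + 0.5145·2 = -0.5145.
u_2 = a_2 + 0.5145·e_1 = (-0.3529, -2.7353, 2.2647).
‖u_2‖ = 3.5687, so e_2 = (-0.0989, -0.7665, 0.6346).

Q = [[-0.6860, -0.0989], [0.5145, -0.7665], [0.5145, 0.6346]], R = [[5.8310, -0.5145], [0.0000, 3.5687]]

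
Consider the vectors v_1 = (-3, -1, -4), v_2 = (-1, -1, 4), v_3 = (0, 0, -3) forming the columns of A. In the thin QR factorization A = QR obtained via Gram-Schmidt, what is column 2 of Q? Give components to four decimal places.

e_2 = (-0.6755, -0.4140, 0.6101)

v_1 = (-3, -1, -4); ‖v_1‖ = 5.0990, so e_1 = (-0.5883, -0.1961, -0.7845).
e_1·v_2 = (-0.5883)·(-1) + (-0.1961)·(-1) + (-0.7845)·4 = -2.3534.
u_2 = v_2 + 2.3534·e_1 = (-2.3846, -1.4615, 2.1538).
‖u_2‖ = 3.5301, so e_2 = (-0.6755, -0.4140, 0.6101).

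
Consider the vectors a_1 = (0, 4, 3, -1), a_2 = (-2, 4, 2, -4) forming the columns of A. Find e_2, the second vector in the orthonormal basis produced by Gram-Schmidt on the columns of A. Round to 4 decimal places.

e_2 = (-0.5345, 0.0000, -0.2673, -0.8018)

a_1 = (0, 4, 3, -1); ‖a_1‖ = 5.0990, so e_1 = (0.0000, 0.7845, 0.5883, -0.1961).
e_1·a_2 = 0.0000·(-2) + 0.7845·4 + 0.5883·2 + (-0.1961)·(-4) = 5.0990.
u_2 = a_2 − 5.0990·e_1 = (-2.0000, 0.0000, -1.0000, -3.0000).
‖u_2‖ = 3.7417, so e_2 = (-0.5345, 0.0000, -0.2673, -0.8018).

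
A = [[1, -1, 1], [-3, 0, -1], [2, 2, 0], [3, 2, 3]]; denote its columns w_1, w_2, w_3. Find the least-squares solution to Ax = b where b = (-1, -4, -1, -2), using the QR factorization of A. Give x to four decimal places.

e_1 = w_1/‖w_1‖ = (1, -3, 2, 3)/4.7958 = (0.2085, -0.6255, 0.4170, 0.6255).
r_{12} = e_1·w_2 = 1.8766.
u_2 = w_2 − 1.8766·e_1 = (-1.3913, 1.1739, 1.2174, 0.8261).
‖u_2‖ = 2.3406, so e_2 = (-0.5944, 0.5016, 0.5201, 0.3529).
r_{13} = e_1·w_3 = 2.7107; r_{23} = e_2·w_3 = -0.0372.
u_3 = w_3 − 2.7107·e_1 + 0.0372·e_2 = (0.4127, 0.7143, -1.1111, 1.3175).
‖u_3‖ = 1.9107, so e_3 = (0.2160, 0.3738, -0.5815, 0.6895).
Qᵀb = (0.6255, -2.6378, -2.5088).
Back-substitute: x_3 = -2.5088/1.9107 = -1.3130.
x_2 = (-2.6378 + 0.0372·(-1.3130))/2.3406 = -1.1478.
x_1 = (0.6255 − 1.8766·(-1.1478) − 2.7107·(-1.3130))/4.7958 = 1.3217.

x = (1.3217, -1.1478, -1.3130)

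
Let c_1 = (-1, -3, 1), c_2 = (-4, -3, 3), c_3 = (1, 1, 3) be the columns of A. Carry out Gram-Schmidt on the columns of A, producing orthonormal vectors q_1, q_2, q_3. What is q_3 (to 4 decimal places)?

c_1 = (-1, -3, 1); ‖c_1‖ = 3.3166, so q_1 = (-0.3015, -0.9045, 0.3015).
q_1·c_2 = (-0.3015)·(-4) + (-0.9045)·(-3) + 0.3015·3 = 4.8242.
u_2 = c_2 − 4.8242·q_1 = (-2.5455, 1.3636, 1.5455).
‖u_2‖ = 3.2753, so q_2 = (-0.7772, 0.4163, 0.4719).
q_1·c_3 = (-0.3015)·1 + (-0.9045)·1 + 0.3015·3 = -0.3015; q_2·c_3 = (-0.7772)·1 + 0.4163·1 + 0.4719·3 = 1.0547.
u_3 = c_3 + 0.3015·q_1 − 1.0547·q_2 = (1.7288, 0.2881, 2.5932).
‖u_3‖ = 3.1300, so q_3 = (0.5523, 0.0921, 0.8285).

q_3 = (0.5523, 0.0921, 0.8285)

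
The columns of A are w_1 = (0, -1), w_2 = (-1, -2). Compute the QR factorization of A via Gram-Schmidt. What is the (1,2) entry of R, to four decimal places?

r_{12} = 2.0000

w_1 = (0, -1); ‖w_1‖ = 1.0000, so e_1 = (0.0000, -1.0000).
r_{12} = e_1·w_2 = 2.0000.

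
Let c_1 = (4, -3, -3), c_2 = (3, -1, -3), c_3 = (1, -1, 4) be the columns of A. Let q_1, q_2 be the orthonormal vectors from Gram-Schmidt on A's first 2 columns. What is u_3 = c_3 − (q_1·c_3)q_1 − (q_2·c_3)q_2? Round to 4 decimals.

c_1 = (4, -3, -3); ‖c_1‖ = 5.8310, so q_1 = (0.6860, -0.5145, -0.5145).
q_1·c_2 = 0.6860·3 + (-0.5145)·(-1) + (-0.5145)·(-3) = 4.1160.
u_2 = c_2 − 4.1160·q_1 = (0.1765, 1.1176, -0.8824).
‖u_2‖ = 1.4349, so q_2 = (0.1230, 0.7789, -0.6149).
q_1·c_3 = 0.6860·1 + (-0.5145)·(-1) + (-0.5145)·4 = -0.8575; q_2·c_3 = 0.1230·1 + 0.7789·(-1) + (-0.6149)·4 = -3.1157.
u_3 = c_3 + 0.8575·q_1 + 3.1157·q_2 = (1.9714, 0.9857, 1.6429).

u_3 = (1.9714, 0.9857, 1.6429)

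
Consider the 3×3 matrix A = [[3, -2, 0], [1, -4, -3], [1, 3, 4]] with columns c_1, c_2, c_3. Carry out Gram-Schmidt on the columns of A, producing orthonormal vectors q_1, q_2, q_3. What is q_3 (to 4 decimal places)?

c_1 = (3, 1, 1); ‖c_1‖ = 3.3166, so q_1 = (0.9045, 0.3015, 0.3015).
q_1·c_2 = 0.9045·(-2) + 0.3015·(-4) + 0.3015·3 = -2.1106.
u_2 = c_2 + 2.1106·q_1 = (-0.0909, -3.3636, 3.6364).
‖u_2‖ = 4.9543, so q_2 = (-0.0183, -0.6789, 0.7340).
q_1·c_3 = 0.9045·0 + 0.3015·(-3) + 0.3015·4 = 0.3015; q_2·c_3 = (-0.0183)·0 + (-0.6789)·(-3) + 0.7340·4 = 4.9727.
u_3 = c_3 − 0.3015·q_1 − 4.9727·q_2 = (-0.1815, 0.2852, 0.2593).
‖u_3‖ = 0.4260, so q_3 = (-0.4260, 0.6694, 0.6086).

q_3 = (-0.4260, 0.6694, 0.6086)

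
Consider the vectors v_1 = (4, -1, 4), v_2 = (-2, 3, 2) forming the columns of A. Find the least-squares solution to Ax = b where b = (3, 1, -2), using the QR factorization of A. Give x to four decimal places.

q_1 = v_1/‖v_1‖ = (4, -1, 4)/5.7446 = (0.6963, -0.1741, 0.6963).
r_{12} = q_1·v_2 = -0.5222.
u_2 = v_2 + 0.5222·q_1 = (-1.6364, 2.9091, 2.3636).
‖u_2‖ = 4.0899, so q_2 = (-0.4001, 0.7113, 0.5779).
Qᵀb = (0.5222, -1.6449).
Back-substitute: x_2 = -1.6449/4.0899 = -0.4022.
x_1 = (0.5222 + 0.5222·(-0.4022))/5.7446 = 0.0543.

x = (0.0543, -0.4022)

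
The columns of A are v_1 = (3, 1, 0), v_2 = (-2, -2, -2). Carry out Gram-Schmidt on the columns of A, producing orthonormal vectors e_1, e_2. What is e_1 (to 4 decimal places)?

e_1 = (0.9487, 0.3162, 0.0000)

e_1 = v_1/‖v_1‖ = (3, 1, 0)/3.1623 = (0.9487, 0.3162, 0.0000).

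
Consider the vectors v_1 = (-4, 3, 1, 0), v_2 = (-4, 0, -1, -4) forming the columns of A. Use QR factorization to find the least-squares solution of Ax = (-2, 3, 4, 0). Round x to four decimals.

v_1 = (-4, 3, 1, 0); ‖v_1‖ = 5.0990, so e_1 = (-0.7845, 0.5883, 0.1961, 0.0000).
e_1·v_2 = (-0.7845)·(-4) + 0.5883·0 + 0.1961·(-1) + 0.0000·(-4) = 2.9417.
u_2 = v_2 − 2.9417·e_1 = (-1.6923, -1.7308, -1.5769, -4.0000).
‖u_2‖ = 4.9342, so e_2 = (-0.3430, -0.3508, -0.3196, -0.8107).
Qᵀb = (4.1184, -1.6447).
Back-substitute: x_2 = -1.6447/4.9342 = -0.3333.
x_1 = (4.1184 − 2.9417·(-0.3333))/5.0990 = 1.0000.

x = (1.0000, -0.3333)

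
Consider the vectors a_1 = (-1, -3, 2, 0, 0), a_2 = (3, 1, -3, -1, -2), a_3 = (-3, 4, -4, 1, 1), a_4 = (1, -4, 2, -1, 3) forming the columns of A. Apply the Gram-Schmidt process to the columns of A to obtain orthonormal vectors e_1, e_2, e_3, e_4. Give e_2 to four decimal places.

a_1 = (-1, -3, 2, 0, 0); ‖a_1‖ = 3.7417, so e_1 = (-0.2673, -0.8018, 0.5345, 0.0000, 0.0000).
e_1·a_2 = (-0.2673)·3 + (-0.8018)·1 + 0.5345·(-3) + 0.0000·(-1) + 0.0000·(-2) = -3.2071.
u_2 = a_2 + 3.2071·e_1 = (2.1429, -1.5714, -1.2857, -1.0000, -2.0000).
‖u_2‖ = 3.7033, so e_2 = (0.5786, -0.4243, -0.3472, -0.2700, -0.5401).

e_2 = (0.5786, -0.4243, -0.3472, -0.2700, -0.5401)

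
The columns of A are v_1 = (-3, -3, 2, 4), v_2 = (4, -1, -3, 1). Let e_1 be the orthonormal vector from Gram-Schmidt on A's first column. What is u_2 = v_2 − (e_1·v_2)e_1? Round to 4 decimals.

u_2 = (3.1316, -1.8684, -2.4211, 2.1579)

e_1 = v_1/‖v_1‖ = (-3, -3, 2, 4)/6.1644 = (-0.4867, -0.4867, 0.3244, 0.6489).
r_{12} = e_1·v_2 = -1.7844.
u_2 = v_2 + 1.7844·e_1 = (3.1316, -1.8684, -2.4211, 2.1579).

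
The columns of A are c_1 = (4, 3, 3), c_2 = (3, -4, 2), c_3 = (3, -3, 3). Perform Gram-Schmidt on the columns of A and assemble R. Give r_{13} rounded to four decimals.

r_{13} = 2.0580

q_1 = c_1/‖c_1‖ = (4, 3, 3)/5.8310 = (0.6860, 0.5145, 0.5145).
r_{13} = q_1·c_3 = 2.0580.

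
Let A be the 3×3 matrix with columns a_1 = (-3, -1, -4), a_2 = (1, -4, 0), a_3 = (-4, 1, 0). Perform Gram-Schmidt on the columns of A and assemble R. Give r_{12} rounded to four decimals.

r_{12} = 0.1961

a_1 = (-3, -1, -4); ‖a_1‖ = 5.0990, so q_1 = (-0.5883, -0.1961, -0.7845).
r_{12} = q_1·a_2 = 0.1961.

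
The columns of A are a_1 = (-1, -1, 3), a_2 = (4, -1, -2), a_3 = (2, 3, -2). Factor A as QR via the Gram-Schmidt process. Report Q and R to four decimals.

Q = [[-0.3015, 0.8616, 0.4082], [-0.3015, -0.4924, 0.8165], [0.9045, 0.1231, 0.4082]], R = [[3.3166, -2.7136, -3.3166], [0.0000, 3.6927, 0.0000], [0.0000, 0.0000, 2.4495]]

a_1 = (-1, -1, 3); ‖a_1‖ = 3.3166, so q_1 = (-0.3015, -0.3015, 0.9045).
q_1·a_2 = (-0.3015)·4 + (-0.3015)·(-1) + 0.9045·(-2) = -2.7136.
u_2 = a_2 + 2.7136·q_1 = (3.1818, -1.8182, 0.4545).
‖u_2‖ = 3.6927, so q_2 = (0.8616, -0.4924, 0.1231).
q_1·a_3 = (-0.3015)·2 + (-0.3015)·3 + 0.9045·(-2) = -3.3166; q_2·a_3 = 0.8616·2 + (-0.4924)·3 + 0.1231·(-2) = 0.0000.
u_3 = a_3 + 3.3166·q_1 + 0.0000·q_2 = (1.0000, 2.0000, 1.0000).
‖u_3‖ = 2.4495, so q_3 = (0.4082, 0.8165, 0.4082).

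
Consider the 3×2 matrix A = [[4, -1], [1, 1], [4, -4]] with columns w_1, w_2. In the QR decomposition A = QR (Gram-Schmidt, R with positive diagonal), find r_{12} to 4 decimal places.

e_1 = w_1/‖w_1‖ = (4, 1, 4)/5.7446 = (0.6963, 0.1741, 0.6963).
r_{12} = e_1·w_2 = -3.3075.

r_{12} = -3.3075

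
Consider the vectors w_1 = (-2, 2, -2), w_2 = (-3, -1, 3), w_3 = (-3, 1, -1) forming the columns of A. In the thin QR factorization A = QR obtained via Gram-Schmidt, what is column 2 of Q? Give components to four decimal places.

w_1 = (-2, 2, -2); ‖w_1‖ = 3.4641, so e_1 = (-0.5774, 0.5774, -0.5774).
e_1·w_2 = (-0.5774)·(-3) + 0.5774·(-1) + (-0.5774)·3 = -0.5774.
u_2 = w_2 + 0.5774·e_1 = (-3.3333, -0.6667, 2.6667).
‖u_2‖ = 4.3205, so e_2 = (-0.7715, -0.1543, 0.6172).

e_2 = (-0.7715, -0.1543, 0.6172)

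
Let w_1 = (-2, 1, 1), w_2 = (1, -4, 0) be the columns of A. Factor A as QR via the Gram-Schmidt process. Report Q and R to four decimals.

w_1 = (-2, 1, 1); ‖w_1‖ = 2.4495, so q_1 = (-0.8165, 0.4082, 0.4082).
q_1·w_2 = (-0.8165)·1 + 0.4082·(-4) + 0.4082·0 = -2.4495.
u_2 = w_2 + 2.4495·q_1 = (-1.0000, -3.0000, 1.0000).
‖u_2‖ = 3.3166, so q_2 = (-0.3015, -0.9045, 0.3015).

Q = [[-0.8165, -0.3015], [0.4082, -0.9045], [0.4082, 0.3015]], R = [[2.4495, -2.4495], [0.0000, 3.3166]]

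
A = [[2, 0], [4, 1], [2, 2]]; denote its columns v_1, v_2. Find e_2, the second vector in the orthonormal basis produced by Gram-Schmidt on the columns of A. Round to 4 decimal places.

v_1 = (2, 4, 2); ‖v_1‖ = 4.8990, so e_1 = (0.4082, 0.8165, 0.4082).
e_1·v_2 = 0.4082·0 + 0.8165·1 + 0.4082·2 = 1.6330.
u_2 = v_2 − 1.6330·e_1 = (-0.6667, -0.3333, 1.3333).
‖u_2‖ = 1.5275, so e_2 = (-0.4364, -0.2182, 0.8729).

e_2 = (-0.4364, -0.2182, 0.8729)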